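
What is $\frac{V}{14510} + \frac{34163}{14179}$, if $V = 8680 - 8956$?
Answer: $\frac{245895863}{102868645} \approx 2.3904$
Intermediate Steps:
$V = -276$
$\frac{V}{14510} + \frac{34163}{14179} = - \frac{276}{14510} + \frac{34163}{14179} = \left(-276\right) \frac{1}{14510} + 34163 \cdot \frac{1}{14179} = - \frac{138}{7255} + \frac{34163}{14179} = \frac{245895863}{102868645}$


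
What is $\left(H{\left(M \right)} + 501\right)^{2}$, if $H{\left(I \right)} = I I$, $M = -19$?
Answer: $743044$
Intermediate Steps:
$H{\left(I \right)} = I^{2}$
$\left(H{\left(M \right)} + 501\right)^{2} = \left(\left(-19\right)^{2} + 501\right)^{2} = \left(361 + 501\right)^{2} = 862^{2} = 743044$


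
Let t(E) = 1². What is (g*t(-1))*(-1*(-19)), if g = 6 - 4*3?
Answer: -114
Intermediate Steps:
g = -6 (g = 6 - 12 = -6)
t(E) = 1
(g*t(-1))*(-1*(-19)) = (-6*1)*(-1*(-19)) = -6*19 = -114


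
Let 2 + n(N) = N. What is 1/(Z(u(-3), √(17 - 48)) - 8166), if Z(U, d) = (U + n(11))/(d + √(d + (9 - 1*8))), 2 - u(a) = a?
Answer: -1/(8166 - 14/(√(1 + I*√31) + I*√31)) ≈ -0.00012247 + 2.7763e-8*I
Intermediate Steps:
u(a) = 2 - a
n(N) = -2 + N
Z(U, d) = (9 + U)/(d + √(1 + d)) (Z(U, d) = (U + (-2 + 11))/(d + √(d + (9 - 1*8))) = (U + 9)/(d + √(d + (9 - 8))) = (9 + U)/(d + √(d + 1)) = (9 + U)/(d + √(1 + d)))
1/(Z(u(-3), √(17 - 48)) - 8166) = 1/((9 + (2 - 1*(-3)))/(√(17 - 48) + √(1 + √(17 - 48))) - 8166) = 1/((9 + (2 + 3))/(√(-31) + √(1 + √(-31))) - 8166) = 1/((9 + 5)/(I*√31 + √(1 + I*√31)) - 8166) = 1/(14/(√(1 + I*√31) + I*√31) - 8166) = 1/(-8166 + 14/(√(1 + I*√31) + I*√31))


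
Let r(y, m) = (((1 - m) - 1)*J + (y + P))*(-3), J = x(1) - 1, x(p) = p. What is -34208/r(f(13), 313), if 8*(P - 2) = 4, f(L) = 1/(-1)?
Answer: 68416/9 ≈ 7601.8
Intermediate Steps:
f(L) = -1
P = 5/2 (P = 2 + (⅛)*4 = 2 + ½ = 5/2 ≈ 2.5000)
J = 0 (J = 1 - 1 = 0)
r(y, m) = -15/2 - 3*y (r(y, m) = (((1 - m) - 1)*0 + (y + 5/2))*(-3) = (-m*0 + (5/2 + y))*(-3) = (0 + (5/2 + y))*(-3) = (5/2 + y)*(-3) = -15/2 - 3*y)
-34208/r(f(13), 313) = -34208/(-15/2 - 3*(-1)) = -34208/(-15/2 + 3) = -34208/(-9/2) = -34208*(-2/9) = 68416/9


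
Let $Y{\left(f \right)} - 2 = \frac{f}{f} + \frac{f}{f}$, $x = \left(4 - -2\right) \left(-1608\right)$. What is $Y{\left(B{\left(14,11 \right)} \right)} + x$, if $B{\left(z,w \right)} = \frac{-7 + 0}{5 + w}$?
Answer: $-9644$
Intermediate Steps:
$B{\left(z,w \right)} = - \frac{7}{5 + w}$
$x = -9648$ ($x = \left(4 + 2\right) \left(-1608\right) = 6 \left(-1608\right) = -9648$)
$Y{\left(f \right)} = 4$ ($Y{\left(f \right)} = 2 + \left(\frac{f}{f} + \frac{f}{f}\right) = 2 + \left(1 + 1\right) = 2 + 2 = 4$)
$Y{\left(B{\left(14,11 \right)} \right)} + x = 4 - 9648 = -9644$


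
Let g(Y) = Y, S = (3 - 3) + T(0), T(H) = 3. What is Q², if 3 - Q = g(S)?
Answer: 0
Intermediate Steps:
S = 3 (S = (3 - 3) + 3 = 0 + 3 = 3)
Q = 0 (Q = 3 - 1*3 = 3 - 3 = 0)
Q² = 0² = 0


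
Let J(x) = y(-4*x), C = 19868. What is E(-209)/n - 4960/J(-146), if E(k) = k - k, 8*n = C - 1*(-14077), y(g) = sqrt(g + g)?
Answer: -1240*sqrt(73)/73 ≈ -145.13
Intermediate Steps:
y(g) = sqrt(2)*sqrt(g) (y(g) = sqrt(2*g) = sqrt(2)*sqrt(g))
J(x) = 2*sqrt(2)*sqrt(-x) (J(x) = sqrt(2)*sqrt(-4*x) = sqrt(2)*(2*sqrt(-x)) = 2*sqrt(2)*sqrt(-x))
n = 33945/8 (n = (19868 - 1*(-14077))/8 = (19868 + 14077)/8 = (1/8)*33945 = 33945/8 ≈ 4243.1)
E(k) = 0
E(-209)/n - 4960/J(-146) = 0/(33945/8) - 4960*sqrt(73)/292 = 0*(8/33945) - 4960*sqrt(73)/292 = 0 - 4960*sqrt(73)/292 = 0 - 1240*sqrt(73)/73 = -1240*sqrt(73)/73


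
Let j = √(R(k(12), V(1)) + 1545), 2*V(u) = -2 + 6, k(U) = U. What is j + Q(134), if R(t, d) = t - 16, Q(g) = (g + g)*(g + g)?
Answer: 71824 + √1541 ≈ 71863.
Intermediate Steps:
Q(g) = 4*g² (Q(g) = (2*g)*(2*g) = 4*g²)
V(u) = 2 (V(u) = (-2 + 6)/2 = (½)*4 = 2)
R(t, d) = -16 + t
j = √1541 (j = √((-16 + 12) + 1545) = √(-4 + 1545) = √1541 ≈ 39.256)
j + Q(134) = √1541 + 4*134² = √1541 + 4*17956 = √1541 + 71824 = 71824 + √1541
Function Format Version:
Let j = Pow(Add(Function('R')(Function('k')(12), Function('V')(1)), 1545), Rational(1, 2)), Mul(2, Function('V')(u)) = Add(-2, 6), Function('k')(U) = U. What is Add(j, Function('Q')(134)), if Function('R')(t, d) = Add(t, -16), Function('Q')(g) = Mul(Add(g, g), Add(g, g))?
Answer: Add(71824, Pow(1541, Rational(1, 2))) ≈ 71863.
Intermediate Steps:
Function('Q')(g) = Mul(4, Pow(g, 2)) (Function('Q')(g) = Mul(Mul(2, g), Mul(2, g)) = Mul(4, Pow(g, 2)))
Function('V')(u) = 2 (Function('V')(u) = Mul(Rational(1, 2), Add(-2, 6)) = Mul(Rational(1, 2), 4) = 2)
Function('R')(t, d) = Add(-16, t)
j = Pow(1541, Rational(1, 2)) (j = Pow(Add(Add(-16, 12), 1545), Rational(1, 2)) = Pow(Add(-4, 1545), Rational(1, 2)) = Pow(1541, Rational(1, 2)) ≈ 39.256)
Add(j, Function('Q')(134)) = Add(Pow(1541, Rational(1, 2)), Mul(4, Pow(134, 2))) = Add(Pow(1541, Rational(1, 2)), Mul(4, 17956)) = Add(Pow(1541, Rational(1, 2)), 71824) = Add(71824, Pow(1541, Rational(1, 2)))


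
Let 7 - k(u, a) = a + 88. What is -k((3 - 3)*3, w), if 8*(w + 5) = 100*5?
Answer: 277/2 ≈ 138.50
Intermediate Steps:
w = 115/2 (w = -5 + (100*5)/8 = -5 + (⅛)*500 = -5 + 125/2 = 115/2 ≈ 57.500)
k(u, a) = -81 - a (k(u, a) = 7 - (a + 88) = 7 - (88 + a) = 7 + (-88 - a) = -81 - a)
-k((3 - 3)*3, w) = -(-81 - 1*115/2) = -(-81 - 115/2) = -1*(-277/2) = 277/2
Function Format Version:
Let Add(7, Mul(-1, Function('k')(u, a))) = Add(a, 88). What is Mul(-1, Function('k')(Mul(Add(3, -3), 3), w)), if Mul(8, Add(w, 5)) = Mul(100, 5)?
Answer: Rational(277, 2) ≈ 138.50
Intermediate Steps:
w = Rational(115, 2) (w = Add(-5, Mul(Rational(1, 8), Mul(100, 5))) = Add(-5, Mul(Rational(1, 8), 500)) = Add(-5, Rational(125, 2)) = Rational(115, 2) ≈ 57.500)
Function('k')(u, a) = Add(-81, Mul(-1, a)) (Function('k')(u, a) = Add(7, Mul(-1, Add(a, 88))) = Add(7, Mul(-1, Add(88, a))) = Add(7, Add(-88, Mul(-1, a))) = Add(-81, Mul(-1, a)))
Mul(-1, Function('k')(Mul(Add(3, -3), 3), w)) = Mul(-1, Add(-81, Mul(-1, Rational(115, 2)))) = Mul(-1, Add(-81, Rational(-115, 2))) = Mul(-1, Rational(-277, 2)) = Rational(277, 2)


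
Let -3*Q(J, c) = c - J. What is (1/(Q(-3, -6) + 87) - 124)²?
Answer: 119049921/7744 ≈ 15373.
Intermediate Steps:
Q(J, c) = -c/3 + J/3 (Q(J, c) = -(c - J)/3 = -c/3 + J/3)
(1/(Q(-3, -6) + 87) - 124)² = (1/((-⅓*(-6) + (⅓)*(-3)) + 87) - 124)² = (1/((2 - 1) + 87) - 124)² = (1/(1 + 87) - 124)² = (1/88 - 124)² = (-10911/88)² = 119049921/7744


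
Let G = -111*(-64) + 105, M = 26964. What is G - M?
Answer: -19755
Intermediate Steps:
G = 7209 (G = 7104 + 105 = 7209)
G - M = 7209 - 1*26964 = 7209 - 26964 = -19755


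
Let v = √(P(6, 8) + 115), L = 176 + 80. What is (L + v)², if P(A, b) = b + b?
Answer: (256 + √131)² ≈ 71527.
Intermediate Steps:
L = 256
P(A, b) = 2*b
v = √131 (v = √(2*8 + 115) = √(16 + 115) = √131 ≈ 11.446)
(L + v)² = (256 + √131)²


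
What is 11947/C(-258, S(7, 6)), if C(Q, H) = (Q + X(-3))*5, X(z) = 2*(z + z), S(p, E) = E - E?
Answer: -11947/1350 ≈ -8.8496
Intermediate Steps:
S(p, E) = 0
X(z) = 4*z (X(z) = 2*(2*z) = 4*z)
C(Q, H) = -60 + 5*Q (C(Q, H) = (Q + 4*(-3))*5 = (Q - 12)*5 = (-12 + Q)*5 = -60 + 5*Q)
11947/C(-258, S(7, 6)) = 11947/(-60 + 5*(-258)) = 11947/(-60 - 1290) = 11947/(-1350) = 11947*(-1/1350) = -11947/1350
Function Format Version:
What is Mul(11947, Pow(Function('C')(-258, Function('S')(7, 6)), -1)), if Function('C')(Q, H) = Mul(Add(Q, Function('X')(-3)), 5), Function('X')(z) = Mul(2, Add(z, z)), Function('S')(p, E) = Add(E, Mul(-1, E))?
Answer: Rational(-11947, 1350) ≈ -8.8496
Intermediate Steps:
Function('S')(p, E) = 0
Function('X')(z) = Mul(4, z) (Function('X')(z) = Mul(2, Mul(2, z)) = Mul(4, z))
Function('C')(Q, H) = Add(-60, Mul(5, Q)) (Function('C')(Q, H) = Mul(Add(Q, Mul(4, -3)), 5) = Mul(Add(Q, -12), 5) = Mul(Add(-12, Q), 5) = Add(-60, Mul(5, Q)))
Mul(11947, Pow(Function('C')(-258, Function('S')(7, 6)), -1)) = Mul(11947, Pow(Add(-60, Mul(5, -258)), -1)) = Mul(11947, Pow(Add(-60, -1290), -1)) = Mul(11947, Pow(-1350, -1)) = Mul(11947, Rational(-1, 1350)) = Rational(-11947, 1350)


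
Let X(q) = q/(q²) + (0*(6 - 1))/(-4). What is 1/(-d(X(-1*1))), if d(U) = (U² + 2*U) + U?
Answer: ½ ≈ 0.50000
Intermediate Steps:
X(q) = 1/q (X(q) = q/q² + (0*5)*(-¼) = 1/q + 0*(-¼) = 1/q + 0 = 1/q)
d(U) = U² + 3*U
1/(-d(X(-1*1))) = 1/(-(3 + 1/(-1*1))/((-1*1))) = 1/(-(3 + 1/(-1))/(-1)) = 1/(-(-1)*(3 - 1)) = 1/(-(-1)*2) = 1/(-1*(-2)) = 1/2 = ½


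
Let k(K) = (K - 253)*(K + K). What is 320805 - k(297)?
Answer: 294669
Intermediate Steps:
k(K) = 2*K*(-253 + K) (k(K) = (-253 + K)*(2*K) = 2*K*(-253 + K))
320805 - k(297) = 320805 - 2*297*(-253 + 297) = 320805 - 2*297*44 = 320805 - 1*26136 = 320805 - 26136 = 294669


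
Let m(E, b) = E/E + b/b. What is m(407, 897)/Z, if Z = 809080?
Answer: 1/404540 ≈ 2.4719e-6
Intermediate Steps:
m(E, b) = 2 (m(E, b) = 1 + 1 = 2)
m(407, 897)/Z = 2/809080 = 2*(1/809080) = 1/404540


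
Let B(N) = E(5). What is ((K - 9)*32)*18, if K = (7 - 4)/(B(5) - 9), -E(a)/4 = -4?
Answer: -34560/7 ≈ -4937.1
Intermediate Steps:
E(a) = 16 (E(a) = -4*(-4) = 16)
B(N) = 16
K = 3/7 (K = (7 - 4)/(16 - 9) = 3/7 ≈ 0.42857)
((K - 9)*32)*18 = ((3/7 - 9)*32)*18 = -60/7*32*18 = -1920/7*18 = -34560/7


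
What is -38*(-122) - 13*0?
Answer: 4636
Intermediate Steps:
-38*(-122) - 13*0 = 4636 + 0 = 4636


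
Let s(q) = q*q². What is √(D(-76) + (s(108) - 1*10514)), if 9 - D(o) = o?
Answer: √1249283 ≈ 1117.7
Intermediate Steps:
s(q) = q³
D(o) = 9 - o
√(D(-76) + (s(108) - 1*10514)) = √((9 - 1*(-76)) + (108³ - 1*10514)) = √((9 + 76) + (1259712 - 10514)) = √(85 + 1249198) = √1249283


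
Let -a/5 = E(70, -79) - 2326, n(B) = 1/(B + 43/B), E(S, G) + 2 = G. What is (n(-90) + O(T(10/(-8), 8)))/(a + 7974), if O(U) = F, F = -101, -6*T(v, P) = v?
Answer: -822533/162933287 ≈ -0.0050483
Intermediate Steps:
T(v, P) = -v/6
E(S, G) = -2 + G
O(U) = -101
a = 12035 (a = -5*((-2 - 79) - 2326) = -5*(-81 - 2326) = -5*(-2407) = 12035)
(n(-90) + O(T(10/(-8), 8)))/(a + 7974) = (-90/(43 + (-90)²) - 101)/(12035 + 7974) = (-90/(43 + 8100) - 101)/20009 = (-90/8143 - 101)*(1/20009) = -822533/8143*1/20009 = -822533/162933287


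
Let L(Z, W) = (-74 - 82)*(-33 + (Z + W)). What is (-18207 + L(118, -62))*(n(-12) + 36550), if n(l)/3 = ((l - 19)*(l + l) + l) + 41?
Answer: -847149855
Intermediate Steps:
L(Z, W) = 5148 - 156*W - 156*Z (L(Z, W) = -156*(-33 + (W + Z)) = -156*(-33 + W + Z) = 5148 - 156*W - 156*Z)
n(l) = 123 + 3*l + 6*l*(-19 + l) (n(l) = 3*(((l - 19)*(l + l) + l) + 41) = 3*(((-19 + l)*(2*l) + l) + 41) = 3*((2*l*(-19 + l) + l) + 41) = 3*((l + 2*l*(-19 + l)) + 41) = 3*(41 + l + 2*l*(-19 + l)) = 123 + 3*l + 6*l*(-19 + l))
(-18207 + L(118, -62))*(n(-12) + 36550) = (-18207 + (5148 - 156*(-62) - 156*118))*((123 - 111*(-12) + 6*(-12)**2) + 36550) = (-18207 + (5148 + 9672 - 18408))*((123 + 1332 + 6*144) + 36550) = (-18207 - 3588)*((123 + 1332 + 864) + 36550) = -21795*(2319 + 36550) = -21795*38869 = -847149855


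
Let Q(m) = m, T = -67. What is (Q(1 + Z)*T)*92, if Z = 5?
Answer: -36984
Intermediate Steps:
(Q(1 + Z)*T)*92 = ((1 + 5)*(-67))*92 = (6*(-67))*92 = -402*92 = -36984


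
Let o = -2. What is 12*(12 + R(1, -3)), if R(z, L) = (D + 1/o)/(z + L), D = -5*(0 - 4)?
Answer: 27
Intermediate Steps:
D = 20 (D = -5*(-4) = 20)
R(z, L) = 39/(2*(L + z)) (R(z, L) = (20 + 1/(-2))/(z + L) = (20 - 1/2)/(L + z) = 39/(2*(L + z)))
12*(12 + R(1, -3)) = 12*(12 + 39/(2*(-3 + 1))) = 12*(12 + (39/2)/(-2)) = 12*(12 + (39/2)*(-1/2)) = 12*(12 - 39/4) = 12*(9/4) = 27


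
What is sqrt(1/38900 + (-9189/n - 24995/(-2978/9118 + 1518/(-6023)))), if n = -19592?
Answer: sqrt(3958844294605204319019897402847086)/302732973414980 ≈ 207.84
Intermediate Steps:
sqrt(1/38900 + (-9189/n - 24995/(-2978/9118 + 1518/(-6023)))) = sqrt(1/38900 + (-9189/(-19592) - 24995/(-2978/9118 + 1518/(-6023)))) = sqrt(1/38900 + (-9189*(-1/19592) - 24995/(-2978*1/9118 + 1518*(-1/6023)))) = sqrt(1/38900 + (9189/19592 - 24995/(-1489/4559 - 1518/6023))) = sqrt(1/38900 + (9189/19592 - 24995/(-15888809/27458857))) = sqrt(1/38900 + (9189/19592 - 24995*(-27458857/15888809))) = sqrt(1/38900 + (9189/19592 + 686334130715/15888809)) = sqrt(1/38900 + 13446804291234181/311293545928) = sqrt(130770171810075796707/3027329734149800) = sqrt(3958844294605204319019897402847086)/302732973414980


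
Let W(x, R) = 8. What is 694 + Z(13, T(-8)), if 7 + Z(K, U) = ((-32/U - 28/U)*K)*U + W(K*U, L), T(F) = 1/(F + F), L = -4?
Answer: -85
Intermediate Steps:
T(F) = 1/(2*F)
Z(K, U) = 1 - 60*K (Z(K, U) = -7 + (((-32/U - 28/U)*K)*U + 8) = -7 + (((-60/U)*K)*U + 8) = -7 + ((-60*K/U)*U + 8) = -7 + (-60*K + 8) = -7 + (8 - 60*K) = 1 - 60*K)
694 + Z(13, T(-8)) = 694 + (1 - 60*13) = 694 + (1 - 780) = 694 - 779 = -85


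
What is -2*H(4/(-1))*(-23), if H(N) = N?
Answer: -184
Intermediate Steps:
-2*H(4/(-1))*(-23) = -8/(-1)*(-23) = -8*(-1)*(-23) = -2*(-4)*(-23) = 8*(-23) = -184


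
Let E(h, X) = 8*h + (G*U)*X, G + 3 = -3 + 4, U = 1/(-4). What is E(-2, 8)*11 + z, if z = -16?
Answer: -148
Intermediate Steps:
U = -¼ (U = 1*(-¼) = -¼ ≈ -0.25000)
G = -2 (G = -3 + (-3 + 4) = -3 + 1 = -2)
E(h, X) = X/2 + 8*h (E(h, X) = 8*h + (-2*(-¼))*X = 8*h + X/2 = X/2 + 8*h)
E(-2, 8)*11 + z = ((½)*8 + 8*(-2))*11 - 16 = (4 - 16)*11 - 16 = -12*11 - 16 = -132 - 16 = -148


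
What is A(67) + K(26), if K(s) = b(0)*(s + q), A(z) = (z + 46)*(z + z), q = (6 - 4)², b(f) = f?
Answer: 15142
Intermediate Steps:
q = 4 (q = 2² = 4)
A(z) = 2*z*(46 + z) (A(z) = (46 + z)*(2*z) = 2*z*(46 + z))
K(s) = 0 (K(s) = 0*(s + 4) = 0*(4 + s) = 0)
A(67) + K(26) = 2*67*(46 + 67) + 0 = 2*67*113 + 0 = 15142 + 0 = 15142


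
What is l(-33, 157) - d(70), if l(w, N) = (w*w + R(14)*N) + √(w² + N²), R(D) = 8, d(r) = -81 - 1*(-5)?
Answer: 2421 + √25738 ≈ 2581.4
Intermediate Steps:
d(r) = -76 (d(r) = -81 + 5 = -76)
l(w, N) = w² + √(N² + w²) + 8*N (l(w, N) = (w*w + 8*N) + √(w² + N²) = (w² + 8*N) + √(N² + w²) = w² + √(N² + w²) + 8*N)
l(-33, 157) - d(70) = ((-33)² + √(157² + (-33)²) + 8*157) - 1*(-76) = (1089 + √(24649 + 1089) + 1256) + 76 = (1089 + √25738 + 1256) + 76 = (2345 + √25738) + 76 = 2421 + √25738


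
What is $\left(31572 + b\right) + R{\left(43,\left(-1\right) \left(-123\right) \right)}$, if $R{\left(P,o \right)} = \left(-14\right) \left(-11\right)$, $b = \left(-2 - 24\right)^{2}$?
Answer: $32402$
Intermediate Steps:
$b = 676$ ($b = \left(-26\right)^{2} = 676$)
$R{\left(P,o \right)} = 154$
$\left(31572 + b\right) + R{\left(43,\left(-1\right) \left(-123\right) \right)} = \left(31572 + 676\right) + 154 = 32248 + 154 = 32402$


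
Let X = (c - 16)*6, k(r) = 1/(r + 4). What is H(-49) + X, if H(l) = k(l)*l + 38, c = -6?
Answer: -4181/45 ≈ -92.911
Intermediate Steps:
k(r) = 1/(4 + r)
X = -132 (X = (-6 - 16)*6 = -22*6 = -132)
H(l) = 38 + l/(4 + l) (H(l) = l/(4 + l) + 38 = 38 + l/(4 + l))
H(-49) + X = (152 + 39*(-49))/(4 - 49) - 132 = (152 - 1911)/(-45) - 132 = -1/45*(-1759) - 132 = 1759/45 - 132 = -4181/45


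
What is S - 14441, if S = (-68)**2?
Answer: -9817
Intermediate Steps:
S = 4624
S - 14441 = 4624 - 14441 = -9817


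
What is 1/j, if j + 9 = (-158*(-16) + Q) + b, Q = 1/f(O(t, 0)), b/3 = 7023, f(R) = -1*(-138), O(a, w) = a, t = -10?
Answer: 138/3255145 ≈ 4.2394e-5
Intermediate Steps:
f(R) = 138
b = 21069 (b = 3*7023 = 21069)
Q = 1/138 ≈ 0.0072464
j = 3255145/138 (j = -9 + ((-158*(-16) + 1/138) + 21069) = -9 + ((2528 + 1/138) + 21069) = -9 + (348865/138 + 21069) = -9 + 3256387/138 = 3255145/138 ≈ 23588.)
1/j = 1/(3255145/138) = 138/3255145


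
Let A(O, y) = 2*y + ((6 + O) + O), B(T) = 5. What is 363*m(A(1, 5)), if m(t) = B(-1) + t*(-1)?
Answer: -4719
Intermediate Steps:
A(O, y) = 6 + 2*O + 2*y (A(O, y) = 2*y + (6 + 2*O) = 6 + 2*O + 2*y)
m(t) = 5 - t (m(t) = 5 + t*(-1) = 5 - t)
363*m(A(1, 5)) = 363*(5 - (6 + 2*1 + 2*5)) = 363*(5 - (6 + 2 + 10)) = 363*(5 - 1*18) = 363*(5 - 18) = 363*(-13) = -4719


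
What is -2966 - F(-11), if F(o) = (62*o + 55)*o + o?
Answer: -9852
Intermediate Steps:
F(o) = o + o*(55 + 62*o) (F(o) = (55 + 62*o)*o + o = o*(55 + 62*o) + o = o + o*(55 + 62*o))
-2966 - F(-11) = -2966 - 2*(-11)*(28 + 31*(-11)) = -2966 - 2*(-11)*(28 - 341) = -2966 - 2*(-11)*(-313) = -2966 - 1*6886 = -2966 - 6886 = -9852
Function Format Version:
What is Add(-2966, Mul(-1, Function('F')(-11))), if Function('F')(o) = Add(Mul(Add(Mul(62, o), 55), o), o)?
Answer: -9852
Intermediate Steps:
Function('F')(o) = Add(o, Mul(o, Add(55, Mul(62, o)))) (Function('F')(o) = Add(Mul(Add(55, Mul(62, o)), o), o) = Add(Mul(o, Add(55, Mul(62, o))), o) = Add(o, Mul(o, Add(55, Mul(62, o)))))
Add(-2966, Mul(-1, Function('F')(-11))) = Add(-2966, Mul(-1, Mul(2, -11, Add(28, Mul(31, -11))))) = Add(-2966, Mul(-1, Mul(2, -11, Add(28, -341)))) = Add(-2966, Mul(-1, Mul(2, -11, -313))) = Add(-2966, Mul(-1, 6886)) = Add(-2966, -6886) = -9852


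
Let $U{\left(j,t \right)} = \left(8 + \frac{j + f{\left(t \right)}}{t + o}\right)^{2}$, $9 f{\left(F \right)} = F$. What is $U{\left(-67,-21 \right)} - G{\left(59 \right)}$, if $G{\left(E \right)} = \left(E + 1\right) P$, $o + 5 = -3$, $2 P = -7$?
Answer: $\frac{2406706}{7569} \approx 317.97$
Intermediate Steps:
$P = - \frac{7}{2}$ ($P = \frac{1}{2} \left(-7\right) = - \frac{7}{2} \approx -3.5$)
$o = -8$ ($o = -5 - 3 = -8$)
$f{\left(F \right)} = \frac{F}{9}$
$U{\left(j,t \right)} = \left(8 + \frac{j + \frac{t}{9}}{-8 + t}\right)^{2}$ ($U{\left(j,t \right)} = \left(8 + \frac{j + \frac{t}{9}}{t - 8}\right)^{2} = \left(8 + \frac{j + \frac{t}{9}}{-8 + t}\right)^{2}$)
$G{\left(E \right)} = - \frac{7}{2} - \frac{7 E}{2}$ ($G{\left(E \right)} = \left(E + 1\right) \left(- \frac{7}{2}\right) = \left(1 + E\right) \left(- \frac{7}{2}\right) = - \frac{7}{2} - \frac{7 E}{2}$)
$U{\left(-67,-21 \right)} - G{\left(59 \right)} = \frac{\left(-576 + 9 \left(-67\right) + 73 \left(-21\right)\right)^{2}}{81 \left(-8 - 21\right)^{2}} - \left(- \frac{7}{2} - \frac{413}{2}\right) = \frac{\left(-576 - 603 - 1533\right)^{2}}{81 \cdot 841} - \left(- \frac{7}{2} - \frac{413}{2}\right) = \frac{1}{81} \cdot \frac{1}{841} \left(-2712\right)^{2} - -210 = \frac{1}{81} \cdot \frac{1}{841} \cdot 7354944 + 210 = \frac{817216}{7569} + 210 = \frac{2406706}{7569}$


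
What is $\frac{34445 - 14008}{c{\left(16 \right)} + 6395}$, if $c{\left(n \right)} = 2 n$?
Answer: $\frac{20437}{6427} \approx 3.1799$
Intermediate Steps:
$\frac{34445 - 14008}{c{\left(16 \right)} + 6395} = \frac{34445 - 14008}{2 \cdot 16 + 6395} = \frac{20437}{32 + 6395} = \frac{20437}{6427}$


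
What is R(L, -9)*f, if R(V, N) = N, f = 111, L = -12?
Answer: -999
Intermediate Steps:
R(L, -9)*f = -9*111 = -999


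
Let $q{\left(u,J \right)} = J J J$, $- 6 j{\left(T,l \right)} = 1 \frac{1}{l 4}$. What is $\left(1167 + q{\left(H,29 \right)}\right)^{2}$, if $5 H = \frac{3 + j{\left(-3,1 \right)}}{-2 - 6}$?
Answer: $653109136$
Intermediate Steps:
$j{\left(T,l \right)} = - \frac{1}{24 l}$ ($j{\left(T,l \right)} = - \frac{1 \frac{1}{l 4}}{6} = - \frac{1 \frac{1}{4 l}}{6} = - \frac{\frac{1}{4} \frac{1}{l}}{6} = - \frac{1}{24 l}$)
$H = - \frac{71}{960}$ ($H = \frac{\left(3 - \frac{1}{24 \cdot 1}\right) \frac{1}{-2 - 6}}{5} = \frac{\left(3 - \frac{1}{24}\right) \frac{1}{-8}}{5} = \frac{\left(3 - \frac{1}{24}\right) \left(- \frac{1}{8}\right)}{5} = \frac{\frac{71}{24} \left(- \frac{1}{8}\right)}{5} = \frac{1}{5} \left(- \frac{71}{192}\right) = - \frac{71}{960} \approx -0.073958$)
$q{\left(u,J \right)} = J^{3}$ ($q{\left(u,J \right)} = J^{2} J = J^{3}$)
$\left(1167 + q{\left(H,29 \right)}\right)^{2} = \left(1167 + 29^{3}\right)^{2} = \left(1167 + 24389\right)^{2} = 25556^{2} = 653109136$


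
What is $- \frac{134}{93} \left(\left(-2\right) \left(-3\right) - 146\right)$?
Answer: $\frac{18760}{93} \approx 201.72$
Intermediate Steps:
$- \frac{134}{93} \left(\left(-2\right) \left(-3\right) - 146\right) = \left(-134\right) \frac{1}{93} \left(6 - 146\right) = \left(- \frac{134}{93}\right) \left(-140\right) = \frac{18760}{93}$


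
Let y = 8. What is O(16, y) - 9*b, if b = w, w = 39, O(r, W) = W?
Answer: -343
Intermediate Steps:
b = 39
O(16, y) - 9*b = 8 - 9*39 = 8 - 1*351 = 8 - 351 = -343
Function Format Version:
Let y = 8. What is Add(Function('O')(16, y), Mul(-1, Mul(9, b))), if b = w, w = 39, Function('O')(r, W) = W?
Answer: -343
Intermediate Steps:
b = 39
Add(Function('O')(16, y), Mul(-1, Mul(9, b))) = Add(8, Mul(-1, Mul(9, 39))) = Add(8, Mul(-1, 351)) = Add(8, -351) = -343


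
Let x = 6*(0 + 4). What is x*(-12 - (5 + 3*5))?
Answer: -768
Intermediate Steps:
x = 24 (x = 6*4 = 24)
x*(-12 - (5 + 3*5)) = 24*(-12 - (5 + 3*5)) = 24*(-12 - (5 + 15)) = 24*(-12 - 1*20) = 24*(-12 - 20) = 24*(-32) = -768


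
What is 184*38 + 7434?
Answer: 14426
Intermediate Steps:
184*38 + 7434 = 6992 + 7434 = 14426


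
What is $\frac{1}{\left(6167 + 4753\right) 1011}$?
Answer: $\frac{1}{11040120} \approx 9.0579 \cdot 10^{-8}$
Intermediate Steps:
$\frac{1}{\left(6167 + 4753\right) 1011} = \frac{1}{10920} \cdot \frac{1}{1011} = \frac{1}{11040120}$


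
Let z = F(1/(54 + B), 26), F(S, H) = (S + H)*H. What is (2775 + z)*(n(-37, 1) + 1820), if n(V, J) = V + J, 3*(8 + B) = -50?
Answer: 67739818/11 ≈ 6.1582e+6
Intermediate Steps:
B = -74/3 (B = -8 + (1/3)*(-50) = -8 - 50/3 = -74/3 ≈ -24.667)
n(V, J) = J + V
F(S, H) = H*(H + S) (F(S, H) = (H + S)*H = H*(H + S))
z = 29783/44 (z = 26*(26 + 1/(54 - 74/3)) = 26*(26 + 1/(88/3)) = 26*(26 + 3/88) = 26*(2291/88) = 29783/44 ≈ 676.89)
(2775 + z)*(n(-37, 1) + 1820) = (2775 + 29783/44)*((1 - 37) + 1820) = 151883*(-36 + 1820)/44 = (151883/44)*1784 = 67739818/11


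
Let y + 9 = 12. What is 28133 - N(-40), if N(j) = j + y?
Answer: 28170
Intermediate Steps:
y = 3 (y = -9 + 12 = 3)
N(j) = 3 + j (N(j) = j + 3 = 3 + j)
28133 - N(-40) = 28133 - (3 - 40) = 28133 - 1*(-37) = 28133 + 37 = 28170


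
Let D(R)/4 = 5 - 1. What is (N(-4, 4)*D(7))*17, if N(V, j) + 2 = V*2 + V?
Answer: -3808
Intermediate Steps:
D(R) = 16 (D(R) = 4*(5 - 1) = 4*4 = 16)
N(V, j) = -2 + 3*V (N(V, j) = -2 + (V*2 + V) = -2 + (2*V + V) = -2 + 3*V)
(N(-4, 4)*D(7))*17 = ((-2 + 3*(-4))*16)*17 = ((-2 - 12)*16)*17 = -14*16*17 = -224*17 = -3808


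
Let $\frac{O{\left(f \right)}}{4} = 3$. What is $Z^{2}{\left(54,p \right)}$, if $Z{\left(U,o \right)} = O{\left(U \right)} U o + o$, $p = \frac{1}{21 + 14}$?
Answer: $\frac{421201}{1225} \approx 343.84$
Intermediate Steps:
$O{\left(f \right)} = 12$ ($O{\left(f \right)} = 4 \cdot 3 = 12$)
$p = \frac{1}{35} \approx 0.028571$
$Z{\left(U,o \right)} = o + 12 U o$ ($Z{\left(U,o \right)} = 12 U o + o = o + 12 U o$)
$Z^{2}{\left(54,p \right)} = \left(\frac{1 + 12 \cdot 54}{35}\right)^{2} = \left(\frac{1 + 648}{35}\right)^{2} = \left(\frac{1}{35} \cdot 649\right)^{2} = \left(\frac{649}{35}\right)^{2} = \frac{421201}{1225}$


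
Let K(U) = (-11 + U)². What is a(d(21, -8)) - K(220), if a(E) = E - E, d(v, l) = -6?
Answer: -43681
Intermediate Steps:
a(E) = 0
a(d(21, -8)) - K(220) = 0 - (-11 + 220)² = 0 - 1*209² = 0 - 1*43681 = 0 - 43681 = -43681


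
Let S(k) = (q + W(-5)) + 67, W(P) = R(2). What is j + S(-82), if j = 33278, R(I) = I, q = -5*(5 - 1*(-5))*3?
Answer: 33197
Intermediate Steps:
q = -150 (q = -5*(5 + 5)*3 = -5*10*3 = -50*3 = -150)
W(P) = 2
S(k) = -81 (S(k) = (-150 + 2) + 67 = -148 + 67 = -81)
j + S(-82) = 33278 - 81 = 33197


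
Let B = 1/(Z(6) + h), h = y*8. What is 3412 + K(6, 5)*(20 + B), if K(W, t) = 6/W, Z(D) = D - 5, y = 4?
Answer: 113257/33 ≈ 3432.0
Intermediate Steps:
Z(D) = -5 + D
h = 32 (h = 4*8 = 32)
B = 1/33 (B = 1/((-5 + 6) + 32) = 1/(1 + 32) = 1/33 ≈ 0.030303)
3412 + K(6, 5)*(20 + B) = 3412 + (6/6)*(20 + 1/33) = 3412 + (6*(⅙))*(661/33) = 3412 + 1*(661/33) = 3412 + 661/33 = 113257/33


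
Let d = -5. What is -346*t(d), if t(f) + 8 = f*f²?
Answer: 46018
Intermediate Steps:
t(f) = -8 + f³ (t(f) = -8 + f*f² = -8 + f³)
-346*t(d) = -346*(-8 + (-5)³) = -346*(-8 - 125) = -346*(-133) = 46018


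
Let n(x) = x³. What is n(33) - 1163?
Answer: 34774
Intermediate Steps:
n(33) - 1163 = 33³ - 1163 = 35937 - 1163 = 34774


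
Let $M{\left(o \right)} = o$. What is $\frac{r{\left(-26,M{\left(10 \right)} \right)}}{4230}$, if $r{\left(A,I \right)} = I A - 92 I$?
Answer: $- \frac{118}{423} \approx -0.27896$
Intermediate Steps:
$r{\left(A,I \right)} = - 92 I + A I$ ($r{\left(A,I \right)} = A I - 92 I = - 92 I + A I$)
$\frac{r{\left(-26,M{\left(10 \right)} \right)}}{4230} = \frac{10 \left(-92 - 26\right)}{4230} = 10 \left(-118\right) \frac{1}{4230} = \left(-1180\right) \frac{1}{4230} = - \frac{118}{423}$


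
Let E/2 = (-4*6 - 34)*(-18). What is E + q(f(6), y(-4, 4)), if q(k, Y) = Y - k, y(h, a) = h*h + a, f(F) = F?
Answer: 2102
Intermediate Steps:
y(h, a) = a + h² (y(h, a) = h² + a = a + h²)
E = 2088 (E = 2*((-4*6 - 34)*(-18)) = 2*((-24 - 34)*(-18)) = 2*(-58*(-18)) = 2*1044 = 2088)
E + q(f(6), y(-4, 4)) = 2088 + ((4 + (-4)²) - 1*6) = 2088 + ((4 + 16) - 6) = 2088 + (20 - 6) = 2088 + 14 = 2102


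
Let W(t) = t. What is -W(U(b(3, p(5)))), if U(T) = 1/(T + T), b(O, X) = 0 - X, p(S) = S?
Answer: 1/10 ≈ 0.10000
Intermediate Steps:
b(O, X) = -X
U(T) = 1/(2*T)
-W(U(b(3, p(5)))) = -1/(2*((-1*5))) = -1/(2*(-5)) = -(-1)/(2*5) = -1*(-1/10) = 1/10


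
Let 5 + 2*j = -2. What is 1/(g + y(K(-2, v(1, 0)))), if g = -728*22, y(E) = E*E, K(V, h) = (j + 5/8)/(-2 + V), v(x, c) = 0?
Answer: -1024/16399855 ≈ -6.2440e-5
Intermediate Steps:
j = -7/2 (j = -5/2 + (½)*(-2) = -5/2 - 1 = -7/2 ≈ -3.5000)
K(V, h) = -23/(8*(-2 + V)) (K(V, h) = (-7/2 + 5/8)/(-2 + V) = -23/(8*(-2 + V)))
y(E) = E²
g = -16016
1/(g + y(K(-2, v(1, 0)))) = 1/(-16016 + (-23/(-16 + 8*(-2)))²) = 1/(-16016 + (-23/(-16 - 16))²) = 1/(-16016 + (-23/(-32))²) = 1/(-16016 + (-23*(-1/32))²) = 1/(-16016 + (23/32)²) = 1/(-16016 + 529/1024) = 1/(-16399855/1024) = -1024/16399855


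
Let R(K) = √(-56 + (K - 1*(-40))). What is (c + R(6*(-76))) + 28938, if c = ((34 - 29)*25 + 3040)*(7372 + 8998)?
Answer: 51839988 + 2*I*√118 ≈ 5.184e+7 + 21.726*I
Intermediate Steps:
c = 51811050 (c = (5*25 + 3040)*16370 = (125 + 3040)*16370 = 3165*16370 = 51811050)
R(K) = √(-16 + K) (R(K) = √(-56 + (K + 40)) = √(-56 + (40 + K)) = √(-16 + K))
(c + R(6*(-76))) + 28938 = (51811050 + √(-16 + 6*(-76))) + 28938 = (51811050 + √(-16 - 456)) + 28938 = (51811050 + √(-472)) + 28938 = (51811050 + 2*I*√118) + 28938 = 51839988 + 2*I*√118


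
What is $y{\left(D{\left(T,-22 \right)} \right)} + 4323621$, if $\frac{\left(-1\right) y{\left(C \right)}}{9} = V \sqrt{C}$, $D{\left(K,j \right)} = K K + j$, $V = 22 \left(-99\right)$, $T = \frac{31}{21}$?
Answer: $4323621 + \frac{6534 i \sqrt{8741}}{7} \approx 4.3236 \cdot 10^{6} + 87269.0 i$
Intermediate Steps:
$T = \frac{31}{21}$ ($T = 31 \cdot \frac{1}{21} = \frac{31}{21} \approx 1.4762$)
$V = -2178$
$D{\left(K,j \right)} = j + K^{2}$ ($D{\left(K,j \right)} = K^{2} + j = j + K^{2}$)
$y{\left(C \right)} = 19602 \sqrt{C}$ ($y{\left(C \right)} = - 9 \left(- 2178 \sqrt{C}\right) = 19602 \sqrt{C}$)
$y{\left(D{\left(T,-22 \right)} \right)} + 4323621 = 19602 \sqrt{-22 + \left(\frac{31}{21}\right)^{2}} + 4323621 = 19602 \sqrt{-22 + \frac{961}{441}} + 4323621 = 19602 \sqrt{- \frac{8741}{441}} + 4323621 = 19602 \frac{i \sqrt{8741}}{21} + 4323621 = \frac{6534 i \sqrt{8741}}{7} + 4323621 = 4323621 + \frac{6534 i \sqrt{8741}}{7}$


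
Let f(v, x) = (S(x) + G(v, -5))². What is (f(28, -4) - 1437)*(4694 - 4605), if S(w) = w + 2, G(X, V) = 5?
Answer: -127092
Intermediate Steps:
S(w) = 2 + w
f(v, x) = (7 + x)² (f(v, x) = ((2 + x) + 5)² = (7 + x)²)
(f(28, -4) - 1437)*(4694 - 4605) = ((7 - 4)² - 1437)*(4694 - 4605) = (3² - 1437)*89 = (9 - 1437)*89 = -1428*89 = -127092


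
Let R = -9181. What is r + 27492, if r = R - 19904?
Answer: -1593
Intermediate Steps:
r = -29085 (r = -9181 - 19904 = -29085)
r + 27492 = -29085 + 27492 = -1593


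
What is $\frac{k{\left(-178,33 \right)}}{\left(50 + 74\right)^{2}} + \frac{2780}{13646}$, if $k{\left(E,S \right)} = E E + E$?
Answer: $\frac{118169039}{52455224} \approx 2.2528$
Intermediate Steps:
$k{\left(E,S \right)} = E + E^{2}$ ($k{\left(E,S \right)} = E^{2} + E = E + E^{2}$)
$\frac{k{\left(-178,33 \right)}}{\left(50 + 74\right)^{2}} + \frac{2780}{13646} = \frac{\left(-178\right) \left(1 - 178\right)}{\left(50 + 74\right)^{2}} + \frac{2780}{13646} = \frac{\left(-178\right) \left(-177\right)}{124^{2}} + 2780 \cdot \frac{1}{13646} = \frac{31506}{15376} + \frac{1390}{6823} = 31506 \cdot \frac{1}{15376} + \frac{1390}{6823} = \frac{15753}{7688} + \frac{1390}{6823} = \frac{118169039}{52455224}$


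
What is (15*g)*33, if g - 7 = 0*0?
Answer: 3465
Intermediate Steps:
g = 7 (g = 7 + 0*0 = 7 + 0 = 7)
(15*g)*33 = (15*7)*33 = 105*33 = 3465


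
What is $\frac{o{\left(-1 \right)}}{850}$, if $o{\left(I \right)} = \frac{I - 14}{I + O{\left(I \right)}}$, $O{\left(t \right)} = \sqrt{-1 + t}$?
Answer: $\frac{1}{170} + \frac{i \sqrt{2}}{170} \approx 0.0058824 + 0.0083189 i$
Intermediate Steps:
$o{\left(I \right)} = \frac{-14 + I}{I + \sqrt{-1 + I}}$ ($o{\left(I \right)} = \frac{I - 14}{I + \sqrt{-1 + I}} = \frac{-14 + I}{I + \sqrt{-1 + I}}$)
$\frac{o{\left(-1 \right)}}{850} = \frac{\frac{1}{-1 + \sqrt{-1 - 1}} \left(-14 - 1\right)}{850} = \frac{1}{-1 + \sqrt{-2}} \left(-15\right) \frac{1}{850} = \frac{1}{-1 + i \sqrt{2}} \left(-15\right) \frac{1}{850} = - \frac{15}{-1 + i \sqrt{2}} \cdot \frac{1}{850} = - \frac{3}{170 \left(-1 + i \sqrt{2}\right)}$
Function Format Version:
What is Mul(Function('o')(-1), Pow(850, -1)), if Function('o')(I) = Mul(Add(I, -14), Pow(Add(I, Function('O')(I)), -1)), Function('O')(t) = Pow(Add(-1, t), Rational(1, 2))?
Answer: Add(Rational(1, 170), Mul(Rational(1, 170), I, Pow(2, Rational(1, 2)))) ≈ Add(0.0058824, Mul(0.0083189, I))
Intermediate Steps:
Function('o')(I) = Mul(Pow(Add(I, Pow(Add(-1, I), Rational(1, 2))), -1), Add(-14, I)) (Function('o')(I) = Mul(Add(I, -14), Pow(Add(I, Pow(Add(-1, I), Rational(1, 2))), -1)) = Mul(Add(-14, I), Pow(Add(I, Pow(Add(-1, I), Rational(1, 2))), -1)) = Mul(Pow(Add(I, Pow(Add(-1, I), Rational(1, 2))), -1), Add(-14, I)))
Mul(Function('o')(-1), Pow(850, -1)) = Mul(Mul(Pow(Add(-1, Pow(Add(-1, -1), Rational(1, 2))), -1), Add(-14, -1)), Pow(850, -1)) = Mul(Mul(Pow(Add(-1, Pow(-2, Rational(1, 2))), -1), -15), Rational(1, 850)) = Mul(Mul(Pow(Add(-1, Mul(I, Pow(2, Rational(1, 2)))), -1), -15), Rational(1, 850)) = Mul(Mul(-15, Pow(Add(-1, Mul(I, Pow(2, Rational(1, 2)))), -1)), Rational(1, 850)) = Mul(Rational(-3, 170), Pow(Add(-1, Mul(I, Pow(2, Rational(1, 2)))), -1))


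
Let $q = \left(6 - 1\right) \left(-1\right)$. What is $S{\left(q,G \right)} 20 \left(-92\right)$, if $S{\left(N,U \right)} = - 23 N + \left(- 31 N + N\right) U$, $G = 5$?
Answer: $-1591600$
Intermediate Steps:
$q = -5$ ($q = 5 \left(-1\right) = -5$)
$S{\left(N,U \right)} = - 23 N - 30 N U$ ($S{\left(N,U \right)} = - 23 N + - 30 N U = - 23 N - 30 N U$)
$S{\left(q,G \right)} 20 \left(-92\right) = \left(-1\right) \left(-5\right) \left(23 + 30 \cdot 5\right) 20 \left(-92\right) = \left(-1\right) \left(-5\right) \left(23 + 150\right) \left(-1840\right) = \left(-1\right) \left(-5\right) 173 \left(-1840\right) = 865 \left(-1840\right) = -1591600$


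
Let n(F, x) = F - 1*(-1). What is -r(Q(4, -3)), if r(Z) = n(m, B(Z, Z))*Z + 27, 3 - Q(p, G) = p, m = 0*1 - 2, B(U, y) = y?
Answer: -28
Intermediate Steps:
m = -2 (m = 0 - 2 = -2)
Q(p, G) = 3 - p
n(F, x) = 1 + F (n(F, x) = F + 1 = 1 + F)
r(Z) = 27 - Z (r(Z) = (1 - 2)*Z + 27 = -Z + 27 = 27 - Z)
-r(Q(4, -3)) = -(27 - (3 - 1*4)) = -(27 - (3 - 4)) = -(27 - 1*(-1)) = -(27 + 1) = -1*28 = -28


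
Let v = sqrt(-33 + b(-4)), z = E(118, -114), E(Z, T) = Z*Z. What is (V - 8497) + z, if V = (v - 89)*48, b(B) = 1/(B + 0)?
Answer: 1155 + 24*I*sqrt(133) ≈ 1155.0 + 276.78*I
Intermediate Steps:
E(Z, T) = Z**2
b(B) = 1/B
z = 13924 (z = 118**2 = 13924)
v = I*sqrt(133)/2 (v = sqrt(-33 + 1/(-4)) = sqrt(-33 - 1/4) = sqrt(-133/4) = I*sqrt(133)/2 ≈ 5.7663*I)
V = -4272 + 24*I*sqrt(133) (V = (I*sqrt(133)/2 - 89)*48 = (-89 + I*sqrt(133)/2)*48 = -4272 + 24*I*sqrt(133) ≈ -4272.0 + 276.78*I)
(V - 8497) + z = ((-4272 + 24*I*sqrt(133)) - 8497) + 13924 = (-12769 + 24*I*sqrt(133)) + 13924 = 1155 + 24*I*sqrt(133)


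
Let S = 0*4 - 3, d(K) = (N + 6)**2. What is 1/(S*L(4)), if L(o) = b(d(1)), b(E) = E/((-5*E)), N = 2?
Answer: 5/3 ≈ 1.6667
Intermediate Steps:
d(K) = 64 (d(K) = (2 + 6)**2 = 8**2 = 64)
b(E) = -1/5 (b(E) = E*(-1/(5*E)) = -1/5)
L(o) = -1/5
S = -3 (S = 0 - 3 = -3)
1/(S*L(4)) = 1/(-3*(-1/5)) = 1/(3/5) = 5/3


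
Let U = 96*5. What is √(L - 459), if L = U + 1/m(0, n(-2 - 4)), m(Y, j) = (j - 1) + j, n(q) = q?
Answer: 4*√221/13 ≈ 4.5742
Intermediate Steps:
m(Y, j) = -1 + 2*j (m(Y, j) = (-1 + j) + j = -1 + 2*j)
U = 480
L = 6239/13 (L = 480 + 1/(-1 + 2*(-2 - 4)) = 480 + 1/(-1 + 2*(-6)) = 480 + 1/(-1 - 12) = 480 + 1/(-13) = 480 - 1/13 = 6239/13 ≈ 479.92)
√(L - 459) = √(6239/13 - 459) = √(272/13) = 4*√221/13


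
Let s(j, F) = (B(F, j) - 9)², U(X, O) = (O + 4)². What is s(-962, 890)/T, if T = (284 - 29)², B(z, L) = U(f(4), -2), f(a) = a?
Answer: 1/2601 ≈ 0.00038447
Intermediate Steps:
U(X, O) = (4 + O)²
B(z, L) = 4 (B(z, L) = (4 - 2)² = 2² = 4)
T = 65025 (T = 255² = 65025)
s(j, F) = 25 (s(j, F) = (4 - 9)² = (-5)² = 25)
s(-962, 890)/T = 25/65025 = 25*(1/65025) = 1/2601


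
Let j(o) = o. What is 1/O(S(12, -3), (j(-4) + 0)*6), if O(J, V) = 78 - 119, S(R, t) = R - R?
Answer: -1/41 ≈ -0.024390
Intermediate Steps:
S(R, t) = 0
O(J, V) = -41
1/O(S(12, -3), (j(-4) + 0)*6) = 1/(-41) = -1/41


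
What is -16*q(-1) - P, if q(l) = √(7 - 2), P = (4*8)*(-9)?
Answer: 288 - 16*√5 ≈ 252.22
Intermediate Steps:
P = -288 (P = 32*(-9) = -288)
q(l) = √5
-16*q(-1) - P = -16*√5 - 1*(-288) = -16*√5 + 288 = 288 - 16*√5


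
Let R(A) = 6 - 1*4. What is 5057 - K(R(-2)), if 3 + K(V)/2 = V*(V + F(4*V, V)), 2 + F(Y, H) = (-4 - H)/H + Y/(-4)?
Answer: 5083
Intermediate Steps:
R(A) = 2 (R(A) = 6 - 4 = 2)
F(Y, H) = -2 - Y/4 + (-4 - H)/H (F(Y, H) = -2 + ((-4 - H)/H + Y/(-4)) = -2 + ((-4 - H)/H + Y*(-¼)) = -2 + ((-4 - H)/H - Y/4) = -2 + (-Y/4 + (-4 - H)/H) = -2 - Y/4 + (-4 - H)/H)
K(V) = -6 + 2*V*(-3 - 4/V) (K(V) = -6 + 2*(V*(V + (-3 - 4/V - V))) = -6 + 2*(V*(V + (-3 - V - 4/V))) = -6 + 2*(V*(-3 - 4/V)) = -6 + 2*V*(-3 - 4/V))
5057 - K(R(-2)) = 5057 - (-14 - 6*2) = 5057 - (-14 - 12) = 5057 - 1*(-26) = 5057 + 26 = 5083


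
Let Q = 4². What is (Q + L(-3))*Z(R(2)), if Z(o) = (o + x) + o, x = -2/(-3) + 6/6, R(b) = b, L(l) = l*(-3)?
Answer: 425/3 ≈ 141.67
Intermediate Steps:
L(l) = -3*l
x = 5/3 (x = -2*(-⅓) + 6*(⅙) = ⅔ + 1 = 5/3 ≈ 1.6667)
Q = 16
Z(o) = 5/3 + 2*o (Z(o) = (o + 5/3) + o = (5/3 + o) + o = 5/3 + 2*o)
(Q + L(-3))*Z(R(2)) = (16 - 3*(-3))*(5/3 + 2*2) = (16 + 9)*(5/3 + 4) = 25*(17/3) = 425/3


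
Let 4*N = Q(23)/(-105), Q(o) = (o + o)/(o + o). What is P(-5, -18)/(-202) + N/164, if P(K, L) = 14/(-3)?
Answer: 160619/6956880 ≈ 0.023088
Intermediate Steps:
Q(o) = 1 (Q(o) = (2*o)/((2*o)) = (2*o)*(1/(2*o)) = 1)
P(K, L) = -14/3 (P(K, L) = 14*(-1/3) = -14/3)
N = -1/420 (N = (1/(-105))/4 = (1*(-1/105))/4 = (1/4)*(-1/105) = -1/420 ≈ -0.0023810)
P(-5, -18)/(-202) + N/164 = -14/3/(-202) - 1/420/164 = -14/3*(-1/202) - 1/420*1/164 = 7/303 - 1/68880 = 160619/6956880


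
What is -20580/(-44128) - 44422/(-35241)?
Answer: 95911207/55539816 ≈ 1.7269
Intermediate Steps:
-20580/(-44128) - 44422/(-35241) = -20580*(-1/44128) - 44422*(-1/35241) = 735/1576 + 44422/35241 = 95911207/55539816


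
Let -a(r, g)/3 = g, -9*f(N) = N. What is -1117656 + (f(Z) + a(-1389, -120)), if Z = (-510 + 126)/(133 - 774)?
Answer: -2148560336/1923 ≈ -1.1173e+6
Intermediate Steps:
Z = 384/641 (Z = -384/(-641) = -384*(-1/641) = 384/641 ≈ 0.59906)
f(N) = -N/9
a(r, g) = -3*g
-1117656 + (f(Z) + a(-1389, -120)) = -1117656 + (-1/9*384/641 - 3*(-120)) = -1117656 + (-128/1923 + 360) = -1117656 + 692152/1923 = -2148560336/1923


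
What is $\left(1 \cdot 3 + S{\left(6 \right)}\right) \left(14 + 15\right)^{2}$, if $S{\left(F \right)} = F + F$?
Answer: $12615$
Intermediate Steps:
$S{\left(F \right)} = 2 F$
$\left(1 \cdot 3 + S{\left(6 \right)}\right) \left(14 + 15\right)^{2} = \left(1 \cdot 3 + 2 \cdot 6\right) \left(14 + 15\right)^{2} = \left(3 + 12\right) 29^{2} = 15 \cdot 841 = 12615$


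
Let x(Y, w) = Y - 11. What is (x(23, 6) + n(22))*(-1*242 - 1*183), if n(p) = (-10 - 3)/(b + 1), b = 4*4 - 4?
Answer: -4675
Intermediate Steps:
x(Y, w) = -11 + Y
b = 12 (b = 16 - 4 = 12)
n(p) = -1 (n(p) = (-10 - 3)/(12 + 1) = -13/13 = -13*1/13 = -1)
(x(23, 6) + n(22))*(-1*242 - 1*183) = ((-11 + 23) - 1)*(-1*242 - 1*183) = (12 - 1)*(-242 - 183) = 11*(-425) = -4675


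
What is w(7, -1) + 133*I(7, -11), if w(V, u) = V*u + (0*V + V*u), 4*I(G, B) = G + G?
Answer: 903/2 ≈ 451.50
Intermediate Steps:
I(G, B) = G/2 (I(G, B) = (G + G)/4 = (2*G)/4 = G/2)
w(V, u) = 2*V*u (w(V, u) = V*u + (0 + V*u) = V*u + V*u = 2*V*u)
w(7, -1) + 133*I(7, -11) = 2*7*(-1) + 133*((½)*7) = -14 + 133*(7/2) = -14 + 931/2 = 903/2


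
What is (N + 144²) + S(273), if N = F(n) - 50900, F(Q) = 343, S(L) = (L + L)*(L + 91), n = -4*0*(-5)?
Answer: 168923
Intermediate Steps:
n = 0 (n = 0*(-5) = 0)
S(L) = 2*L*(91 + L) (S(L) = (2*L)*(91 + L) = 2*L*(91 + L))
N = -50557 (N = 343 - 50900 = -50557)
(N + 144²) + S(273) = (-50557 + 144²) + 2*273*(91 + 273) = (-50557 + 20736) + 2*273*364 = -29821 + 198744 = 168923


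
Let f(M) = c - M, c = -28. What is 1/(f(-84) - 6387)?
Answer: -1/6331 ≈ -0.00015795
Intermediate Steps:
f(M) = -28 - M
1/(f(-84) - 6387) = 1/((-28 - 1*(-84)) - 6387) = 1/((-28 + 84) - 6387) = 1/(56 - 6387) = 1/(-6331) = -1/6331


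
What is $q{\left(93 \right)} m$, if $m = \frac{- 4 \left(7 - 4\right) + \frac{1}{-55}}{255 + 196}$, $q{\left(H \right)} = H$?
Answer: $- \frac{61473}{24805} \approx -2.4782$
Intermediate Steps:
$m = - \frac{661}{24805}$ ($m = \frac{\left(-4\right) 3 - \frac{1}{55}}{451} = \left(-12 - \frac{1}{55}\right) \frac{1}{451} = \left(- \frac{661}{55}\right) \frac{1}{451} = - \frac{661}{24805} \approx -0.026648$)
$q{\left(93 \right)} m = 93 \left(- \frac{661}{24805}\right) = - \frac{61473}{24805}$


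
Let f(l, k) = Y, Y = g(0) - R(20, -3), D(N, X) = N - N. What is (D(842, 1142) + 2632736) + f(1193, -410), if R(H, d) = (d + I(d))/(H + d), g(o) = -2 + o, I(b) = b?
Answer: 44756484/17 ≈ 2.6327e+6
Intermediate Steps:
R(H, d) = 2*d/(H + d) (R(H, d) = (d + d)/(H + d) = (2*d)/(H + d) = 2*d/(H + d))
D(N, X) = 0
Y = -28/17 (Y = (-2 + 0) - 2*(-3)/(20 - 3) = -2 - 2*(-3)/17 = -2 - 1*(-6/17) = -2 + 6/17 = -28/17 ≈ -1.6471)
f(l, k) = -28/17
(D(842, 1142) + 2632736) + f(1193, -410) = (0 + 2632736) - 28/17 = 2632736 - 28/17 = 44756484/17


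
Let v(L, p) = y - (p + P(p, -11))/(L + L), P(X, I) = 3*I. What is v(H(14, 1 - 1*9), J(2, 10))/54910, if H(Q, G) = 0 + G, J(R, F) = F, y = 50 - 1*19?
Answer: 473/878560 ≈ 0.00053838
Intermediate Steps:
y = 31 (y = 50 - 19 = 31)
H(Q, G) = G
v(L, p) = 31 - (-33 + p)/(2*L) (v(L, p) = 31 - (p + 3*(-11))/(L + L) = 31 - (p - 33)/(2*L) = 31 - (-33 + p)*1/(2*L) = 31 - (-33 + p)/(2*L))
v(H(14, 1 - 1*9), J(2, 10))/54910 = ((33 - 1*10 + 62*(1 - 1*9))/(2*(1 - 1*9)))/54910 = ((33 - 10 + 62*(1 - 9))/(2*(1 - 9)))*(1/54910) = ((½)*(33 - 10 + 62*(-8))/(-8))*(1/54910) = ((½)*(-⅛)*(33 - 10 - 496))*(1/54910) = ((½)*(-⅛)*(-473))*(1/54910) = (473/16)*(1/54910) = 473/878560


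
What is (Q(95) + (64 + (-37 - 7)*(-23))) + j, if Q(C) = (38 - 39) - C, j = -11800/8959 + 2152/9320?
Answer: 10217153271/10437235 ≈ 978.91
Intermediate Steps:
j = -11337029/10437235 (j = -11800*1/8959 + 2152*(1/9320) = -11800/8959 + 269/1165 = -11337029/10437235 ≈ -1.0862)
Q(C) = -1 - C
(Q(95) + (64 + (-37 - 7)*(-23))) + j = ((-1 - 1*95) + (64 + (-37 - 7)*(-23))) - 11337029/10437235 = ((-1 - 95) + (64 - 44*(-23))) - 11337029/10437235 = (-96 + (64 + 1012)) - 11337029/10437235 = (-96 + 1076) - 11337029/10437235 = 980 - 11337029/10437235 = 10217153271/10437235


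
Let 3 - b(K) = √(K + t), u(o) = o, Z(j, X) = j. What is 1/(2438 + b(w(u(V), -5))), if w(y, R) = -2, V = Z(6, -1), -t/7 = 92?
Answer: 2441/5959127 + I*√646/5959127 ≈ 0.00040962 + 4.2651e-6*I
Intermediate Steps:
t = -644 (t = -7*92 = -644)
V = 6
b(K) = 3 - √(-644 + K) (b(K) = 3 - √(K - 644) = 3 - √(-644 + K))
1/(2438 + b(w(u(V), -5))) = 1/(2438 + (3 - √(-644 - 2))) = 1/(2438 + (3 - √(-646))) = 1/(2438 + (3 - I*√646)) = 1/(2441 - I*√646)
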